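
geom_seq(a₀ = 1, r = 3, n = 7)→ [1, 3, 9, 27, 81, 243, 729]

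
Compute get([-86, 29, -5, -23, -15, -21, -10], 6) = -10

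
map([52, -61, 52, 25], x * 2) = [104, -122, 104, 50]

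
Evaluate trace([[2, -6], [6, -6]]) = -4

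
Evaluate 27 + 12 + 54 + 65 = 158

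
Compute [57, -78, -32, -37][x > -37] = keep x where x > -37: 57✓, -78✗, -32✓, -37✗
= [57, -32]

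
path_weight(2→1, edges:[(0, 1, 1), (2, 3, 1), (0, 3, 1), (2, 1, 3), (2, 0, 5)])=w(2→1)=3
= 3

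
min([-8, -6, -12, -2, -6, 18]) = -12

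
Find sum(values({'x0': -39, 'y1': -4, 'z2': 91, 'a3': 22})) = 70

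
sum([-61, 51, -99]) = (-61) + 51 + (-99)
= -109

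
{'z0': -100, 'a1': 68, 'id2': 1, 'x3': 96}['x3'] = 96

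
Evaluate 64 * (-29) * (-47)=87232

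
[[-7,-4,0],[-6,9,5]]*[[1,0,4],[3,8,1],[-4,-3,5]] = [[-19, -32, -32], [1, 57, 10]]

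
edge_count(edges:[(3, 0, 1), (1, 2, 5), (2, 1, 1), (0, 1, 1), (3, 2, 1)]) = 5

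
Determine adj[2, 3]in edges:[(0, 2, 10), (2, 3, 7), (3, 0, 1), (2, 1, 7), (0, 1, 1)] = 7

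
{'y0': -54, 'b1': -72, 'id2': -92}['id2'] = -92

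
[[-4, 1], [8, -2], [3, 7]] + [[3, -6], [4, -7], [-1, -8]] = [[-1, -5], [12, -9], [2, -1]]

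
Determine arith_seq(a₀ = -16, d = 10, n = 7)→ [-16, -6, 4, 14, 24, 34, 44]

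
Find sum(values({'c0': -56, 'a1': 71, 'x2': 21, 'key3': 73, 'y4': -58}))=(-56) + 71 + 21 + 73 + (-58)
= 51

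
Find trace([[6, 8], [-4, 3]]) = diagonal: 6 + 3
= 9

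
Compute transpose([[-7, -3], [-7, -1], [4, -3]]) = [[-7, -7, 4], [-3, -1, -3]]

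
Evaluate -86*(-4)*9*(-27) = -83592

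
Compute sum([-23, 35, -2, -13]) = -3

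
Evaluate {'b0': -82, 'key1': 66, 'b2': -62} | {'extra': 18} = {'b0': -82, 'key1': 66, 'b2': -62, 'extra': 18}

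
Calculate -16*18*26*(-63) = 471744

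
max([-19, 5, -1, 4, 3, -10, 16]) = 16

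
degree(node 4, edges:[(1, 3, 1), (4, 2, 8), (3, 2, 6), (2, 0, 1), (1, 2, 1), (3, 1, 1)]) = incident: (4,2)
= 1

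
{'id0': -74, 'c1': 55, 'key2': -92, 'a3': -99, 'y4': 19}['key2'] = -92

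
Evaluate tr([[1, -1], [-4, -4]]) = diagonal: 1 + (-4)
= -3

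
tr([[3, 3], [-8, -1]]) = diagonal: 3 + (-1)
= 2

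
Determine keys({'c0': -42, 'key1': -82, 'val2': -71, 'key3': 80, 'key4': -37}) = ['c0', 'key1', 'val2', 'key3', 'key4']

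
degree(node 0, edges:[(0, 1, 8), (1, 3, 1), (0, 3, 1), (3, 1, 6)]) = 2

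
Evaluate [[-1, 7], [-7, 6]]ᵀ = [[-1, -7], [7, 6]]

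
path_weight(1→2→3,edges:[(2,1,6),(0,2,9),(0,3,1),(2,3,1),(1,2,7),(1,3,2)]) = 8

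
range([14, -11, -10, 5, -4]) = 25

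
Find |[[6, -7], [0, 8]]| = 48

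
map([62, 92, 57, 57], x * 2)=62*2=124, 92*2=184, 57*2=114, 57*2=114
= [124, 184, 114, 114]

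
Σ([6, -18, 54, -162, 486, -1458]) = -1092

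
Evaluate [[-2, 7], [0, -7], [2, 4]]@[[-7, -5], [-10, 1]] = [[-56, 17], [70, -7], [-54, -6]]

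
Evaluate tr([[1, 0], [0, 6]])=7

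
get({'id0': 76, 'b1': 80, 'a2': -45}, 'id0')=76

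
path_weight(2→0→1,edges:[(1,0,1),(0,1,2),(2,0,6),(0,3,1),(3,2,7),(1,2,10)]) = w(2→0)=6 + w(0→1)=2
= 8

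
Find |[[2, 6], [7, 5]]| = -32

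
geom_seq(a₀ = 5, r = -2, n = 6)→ [5, -10, 20, -40, 80, -160]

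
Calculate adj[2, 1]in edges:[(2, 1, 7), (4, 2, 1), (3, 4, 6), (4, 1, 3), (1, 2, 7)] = 7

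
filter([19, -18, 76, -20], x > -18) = [19, 76]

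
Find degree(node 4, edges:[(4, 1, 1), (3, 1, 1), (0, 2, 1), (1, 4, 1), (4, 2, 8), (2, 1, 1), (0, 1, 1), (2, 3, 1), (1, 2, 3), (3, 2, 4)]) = 3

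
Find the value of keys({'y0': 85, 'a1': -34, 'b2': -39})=['y0', 'a1', 'b2']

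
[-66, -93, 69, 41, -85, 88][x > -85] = [-66, 69, 41, 88]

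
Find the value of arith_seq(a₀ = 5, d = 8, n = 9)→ a_0 = 5 + 0*8 = 5
a_1 = 5 + 1*8 = 13
a_2 = 5 + 2*8 = 21
...
= [5, 13, 21, 29, 37, 45, 53, 61, 69]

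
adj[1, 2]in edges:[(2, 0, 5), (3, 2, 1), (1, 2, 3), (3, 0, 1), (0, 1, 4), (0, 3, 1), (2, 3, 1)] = 3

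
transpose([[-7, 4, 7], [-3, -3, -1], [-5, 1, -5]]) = [[-7, -3, -5], [4, -3, 1], [7, -1, -5]]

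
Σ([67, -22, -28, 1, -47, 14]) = 67 + (-22) + (-28) + 1 + (-47) + 14
= -15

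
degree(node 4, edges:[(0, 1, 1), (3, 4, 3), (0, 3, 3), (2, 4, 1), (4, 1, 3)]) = incident: (3,4), (2,4), (4,1)
= 3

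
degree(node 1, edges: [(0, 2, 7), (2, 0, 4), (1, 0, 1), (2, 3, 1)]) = incident: (1,0)
= 1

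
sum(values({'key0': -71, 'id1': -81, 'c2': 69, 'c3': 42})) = (-71) + (-81) + 69 + 42
= -41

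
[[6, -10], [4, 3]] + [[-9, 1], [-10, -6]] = [[-3, -9], [-6, -3]]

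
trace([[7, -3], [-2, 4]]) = diagonal: 7 + 4
= 11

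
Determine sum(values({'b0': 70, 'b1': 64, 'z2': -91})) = 70 + 64 + (-91)
= 43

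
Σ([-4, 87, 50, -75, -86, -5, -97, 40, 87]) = -3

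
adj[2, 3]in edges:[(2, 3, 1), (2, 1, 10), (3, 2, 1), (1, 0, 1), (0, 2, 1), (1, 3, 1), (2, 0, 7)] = 1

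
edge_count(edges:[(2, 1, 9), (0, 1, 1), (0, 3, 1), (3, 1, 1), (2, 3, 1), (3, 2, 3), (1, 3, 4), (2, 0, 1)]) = 8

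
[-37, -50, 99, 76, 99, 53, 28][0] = -37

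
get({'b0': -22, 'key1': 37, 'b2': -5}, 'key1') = 37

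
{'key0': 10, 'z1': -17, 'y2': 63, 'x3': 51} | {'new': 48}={'key0': 10, 'z1': -17, 'y2': 63, 'x3': 51, 'new': 48}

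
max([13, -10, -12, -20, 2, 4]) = 13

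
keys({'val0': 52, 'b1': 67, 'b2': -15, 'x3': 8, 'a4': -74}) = ['val0', 'b1', 'b2', 'x3', 'a4']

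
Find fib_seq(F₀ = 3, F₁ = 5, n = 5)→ F_2 = F_1 + F_0 = 8
F_3 = F_2 + F_1 = 13
F_4 = F_3 + F_2 = 21
= [3, 5, 8, 13, 21]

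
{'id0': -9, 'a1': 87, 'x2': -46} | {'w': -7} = {'id0': -9, 'a1': 87, 'x2': -46, 'w': -7}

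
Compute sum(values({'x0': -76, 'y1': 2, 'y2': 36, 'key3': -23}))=(-76) + 2 + 36 + (-23)
= -61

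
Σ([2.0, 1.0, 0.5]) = 2.0 + 1.0 + 0.5
= 3.5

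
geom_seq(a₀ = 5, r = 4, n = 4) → [5, 20, 80, 320]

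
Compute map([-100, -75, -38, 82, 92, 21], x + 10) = [-90, -65, -28, 92, 102, 31]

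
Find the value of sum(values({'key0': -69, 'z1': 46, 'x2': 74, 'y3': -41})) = 10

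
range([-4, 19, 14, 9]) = 23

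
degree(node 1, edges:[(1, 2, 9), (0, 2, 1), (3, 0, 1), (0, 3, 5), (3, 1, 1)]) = incident: (1,2), (3,1)
= 2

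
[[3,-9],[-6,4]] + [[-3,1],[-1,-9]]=[[0, -8], [-7, -5]]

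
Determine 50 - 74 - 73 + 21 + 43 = -33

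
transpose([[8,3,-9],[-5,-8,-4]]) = [[8, -5], [3, -8], [-9, -4]]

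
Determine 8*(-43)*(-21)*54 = 390096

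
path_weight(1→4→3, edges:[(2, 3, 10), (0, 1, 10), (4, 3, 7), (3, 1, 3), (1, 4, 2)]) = w(1→4)=2 + w(4→3)=7
= 9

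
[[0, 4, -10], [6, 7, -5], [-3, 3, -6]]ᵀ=[[0, 6, -3], [4, 7, 3], [-10, -5, -6]]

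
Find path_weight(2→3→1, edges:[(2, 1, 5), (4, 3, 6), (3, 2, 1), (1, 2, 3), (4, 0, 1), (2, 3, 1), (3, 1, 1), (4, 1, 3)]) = 2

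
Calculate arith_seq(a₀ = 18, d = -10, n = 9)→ a_0 = 18 + 0*-10 = 18
a_1 = 18 + 1*-10 = 8
a_2 = 18 + 2*-10 = -2
...
= [18, 8, -2, -12, -22, -32, -42, -52, -62]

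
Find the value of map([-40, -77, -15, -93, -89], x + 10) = -40+10=-30, -77+10=-67, -15+10=-5, -93+10=-83, -89+10=-79
= [-30, -67, -5, -83, -79]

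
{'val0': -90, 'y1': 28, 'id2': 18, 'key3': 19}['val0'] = -90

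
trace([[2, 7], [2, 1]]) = diagonal: 2 + 1
= 3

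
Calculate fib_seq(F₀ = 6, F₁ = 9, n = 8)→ F_2 = F_1 + F_0 = 15
F_3 = F_2 + F_1 = 24
F_4 = F_3 + F_2 = 39
...
= [6, 9, 15, 24, 39, 63, 102, 165]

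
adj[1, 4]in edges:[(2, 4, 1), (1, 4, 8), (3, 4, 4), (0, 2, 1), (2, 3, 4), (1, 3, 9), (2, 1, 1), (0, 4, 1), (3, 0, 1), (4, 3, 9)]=8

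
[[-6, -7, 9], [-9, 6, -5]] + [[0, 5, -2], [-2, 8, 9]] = [[-6, -2, 7], [-11, 14, 4]]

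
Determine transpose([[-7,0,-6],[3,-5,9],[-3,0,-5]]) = [[-7, 3, -3], [0, -5, 0], [-6, 9, -5]]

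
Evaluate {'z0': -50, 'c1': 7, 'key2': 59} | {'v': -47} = {'z0': -50, 'c1': 7, 'key2': 59, 'v': -47}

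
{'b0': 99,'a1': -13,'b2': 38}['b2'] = 38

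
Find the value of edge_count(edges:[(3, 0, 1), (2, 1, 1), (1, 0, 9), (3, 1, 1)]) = 4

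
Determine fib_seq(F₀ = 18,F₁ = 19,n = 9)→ [18, 19, 37, 56, 93, 149, 242, 391, 633]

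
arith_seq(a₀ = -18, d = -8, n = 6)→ [-18, -26, -34, -42, -50, -58]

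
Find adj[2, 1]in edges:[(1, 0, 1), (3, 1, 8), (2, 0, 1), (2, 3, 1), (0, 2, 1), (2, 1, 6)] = 6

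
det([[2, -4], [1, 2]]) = (2)*(2) - (-4)*(1)
= 8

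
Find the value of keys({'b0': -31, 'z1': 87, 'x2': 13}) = ['b0', 'z1', 'x2']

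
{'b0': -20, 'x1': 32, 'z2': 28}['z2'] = 28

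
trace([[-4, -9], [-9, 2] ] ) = -2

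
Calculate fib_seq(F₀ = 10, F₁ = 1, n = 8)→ [10, 1, 11, 12, 23, 35, 58, 93]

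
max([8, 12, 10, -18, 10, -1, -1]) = 12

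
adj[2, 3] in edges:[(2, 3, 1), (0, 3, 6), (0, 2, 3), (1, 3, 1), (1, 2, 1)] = 1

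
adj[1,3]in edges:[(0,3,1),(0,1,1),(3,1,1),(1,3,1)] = 1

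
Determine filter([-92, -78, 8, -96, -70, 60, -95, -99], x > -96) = [-92, -78, 8, -70, 60, -95]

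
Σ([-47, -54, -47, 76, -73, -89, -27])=-261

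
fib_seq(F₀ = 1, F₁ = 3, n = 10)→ [1, 3, 4, 7, 11, 18, 29, 47, 76, 123]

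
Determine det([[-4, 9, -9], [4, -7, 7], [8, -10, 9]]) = (1)*(-4)*det([[-7, 7], [-10, 9]]) + (-1)*(9)*det([[4, 7], [8, 9]]) + (1)*(-9)*det([[4, -7], [8, -10]])
= -28 + 180 + -144
= 8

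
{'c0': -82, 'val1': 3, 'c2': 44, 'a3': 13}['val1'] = 3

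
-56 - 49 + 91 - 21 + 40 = 5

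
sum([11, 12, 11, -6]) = 28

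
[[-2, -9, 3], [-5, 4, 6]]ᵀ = [[-2, -5], [-9, 4], [3, 6]]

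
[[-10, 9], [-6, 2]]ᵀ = [[-10, -6], [9, 2]]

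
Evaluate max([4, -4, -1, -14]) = 4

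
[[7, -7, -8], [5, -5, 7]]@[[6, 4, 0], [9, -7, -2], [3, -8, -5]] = C[0][0] = (7)*(6) + (-7)*(9) + (-8)*(3) = -45
C[0][1] = (7)*(4) + (-7)*(-7) + (-8)*(-8) = 141
C[0][2] = (7)*(0) + (-7)*(-2) + (-8)*(-5) = 54
C[1][0] = (5)*(6) + (-5)*(9) + (7)*(3) = 6
C[1][1] = (5)*(4) + (-5)*(-7) + (7)*(-8) = -1
C[1][2] = (5)*(0) + (-5)*(-2) + (7)*(-5) = -25
= [[-45, 141, 54], [6, -1, -25]]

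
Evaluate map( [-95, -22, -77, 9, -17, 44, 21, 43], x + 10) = [-85, -12, -67, 19, -7, 54, 31, 53]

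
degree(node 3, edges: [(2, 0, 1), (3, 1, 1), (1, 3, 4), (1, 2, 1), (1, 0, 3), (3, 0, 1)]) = 3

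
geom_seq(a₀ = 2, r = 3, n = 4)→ [2, 6, 18, 54]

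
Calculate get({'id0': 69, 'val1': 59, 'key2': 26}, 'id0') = 69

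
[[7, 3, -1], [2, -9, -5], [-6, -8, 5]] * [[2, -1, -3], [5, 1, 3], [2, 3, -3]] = C[0][0] = (7)*(2) + (3)*(5) + (-1)*(2) = 27
C[0][1] = (7)*(-1) + (3)*(1) + (-1)*(3) = -7
C[0][2] = (7)*(-3) + (3)*(3) + (-1)*(-3) = -9
C[1][0] = (2)*(2) + (-9)*(5) + (-5)*(2) = -51
C[1][1] = (2)*(-1) + (-9)*(1) + (-5)*(3) = -26
C[1][2] = (2)*(-3) + (-9)*(3) + (-5)*(-3) = -18
... (3 more cells)
= [[27, -7, -9], [-51, -26, -18], [-42, 13, -21]]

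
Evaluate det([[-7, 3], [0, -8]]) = (-7)*(-8) - (3)*(0)
= 56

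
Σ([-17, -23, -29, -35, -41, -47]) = (-17) + (-23) + (-29) + (-35) + (-41) + (-47)
= -192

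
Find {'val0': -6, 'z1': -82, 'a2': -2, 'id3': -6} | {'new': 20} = {'val0': -6, 'z1': -82, 'a2': -2, 'id3': -6, 'new': 20}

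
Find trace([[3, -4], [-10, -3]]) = diagonal: 3 + (-3)
= 0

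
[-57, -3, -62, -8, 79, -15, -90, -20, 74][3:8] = [-8, 79, -15, -90, -20]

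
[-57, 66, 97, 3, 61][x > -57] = keep x where x > -57: -57✗, 66✓, 97✓, 3✓, 61✓
= [66, 97, 3, 61]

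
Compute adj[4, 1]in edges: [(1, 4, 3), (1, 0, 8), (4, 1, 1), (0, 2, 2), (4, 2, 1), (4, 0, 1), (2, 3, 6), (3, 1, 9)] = 1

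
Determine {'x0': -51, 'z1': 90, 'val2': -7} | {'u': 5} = {'x0': -51, 'z1': 90, 'val2': -7, 'u': 5}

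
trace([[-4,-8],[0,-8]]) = diagonal: (-4) + (-8)
= -12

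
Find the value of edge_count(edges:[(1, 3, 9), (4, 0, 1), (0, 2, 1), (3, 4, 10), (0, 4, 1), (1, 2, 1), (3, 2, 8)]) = 7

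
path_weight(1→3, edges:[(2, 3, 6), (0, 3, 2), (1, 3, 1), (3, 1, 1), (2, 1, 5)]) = w(1→3)=1
= 1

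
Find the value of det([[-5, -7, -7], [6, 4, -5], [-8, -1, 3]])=(1)*(-5)*det([[4, -5], [-1, 3]]) + (-1)*(-7)*det([[6, -5], [-8, 3]]) + (1)*(-7)*det([[6, 4], [-8, -1]])
= -35 + -154 + -182
= -371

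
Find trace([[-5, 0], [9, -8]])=-13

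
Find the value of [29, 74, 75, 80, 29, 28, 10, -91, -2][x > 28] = keep x where x > 28: 29✓, 74✓, 75✓, 80✓, 29✓, 28✗, 10✗, -91✗, -2✗
= [29, 74, 75, 80, 29]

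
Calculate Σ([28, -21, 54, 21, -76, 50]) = 56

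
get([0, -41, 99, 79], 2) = 99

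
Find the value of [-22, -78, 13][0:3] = [-22, -78, 13]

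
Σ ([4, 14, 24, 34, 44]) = 120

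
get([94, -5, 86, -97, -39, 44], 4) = -39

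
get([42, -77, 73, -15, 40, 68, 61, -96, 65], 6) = 61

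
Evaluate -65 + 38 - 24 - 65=-116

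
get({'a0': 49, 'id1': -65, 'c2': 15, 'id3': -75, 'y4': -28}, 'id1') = -65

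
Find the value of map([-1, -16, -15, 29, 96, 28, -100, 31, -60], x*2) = -1*2=-2, -16*2=-32, -15*2=-30, 29*2=58, 96*2=192, 28*2=56, -100*2=-200, 31*2=62, -60*2=-120
= [-2, -32, -30, 58, 192, 56, -200, 62, -120]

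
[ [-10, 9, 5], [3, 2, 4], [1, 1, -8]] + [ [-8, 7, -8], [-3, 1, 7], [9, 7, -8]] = [[-18, 16, -3], [0, 3, 11], [10, 8, -16]]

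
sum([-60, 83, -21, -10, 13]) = 5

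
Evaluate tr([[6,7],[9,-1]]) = 5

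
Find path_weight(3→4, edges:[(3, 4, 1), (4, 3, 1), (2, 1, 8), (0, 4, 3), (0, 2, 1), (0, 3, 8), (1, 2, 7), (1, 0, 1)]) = w(3→4)=1
= 1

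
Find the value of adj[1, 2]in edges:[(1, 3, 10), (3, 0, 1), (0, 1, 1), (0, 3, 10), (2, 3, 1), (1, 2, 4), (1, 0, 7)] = 4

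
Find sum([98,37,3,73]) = 98 + 37 + 3 + 73
= 211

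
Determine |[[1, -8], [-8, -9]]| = -73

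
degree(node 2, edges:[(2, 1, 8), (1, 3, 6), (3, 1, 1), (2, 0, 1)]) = 2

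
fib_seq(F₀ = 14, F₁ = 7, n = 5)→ F_2 = F_1 + F_0 = 21
F_3 = F_2 + F_1 = 28
F_4 = F_3 + F_2 = 49
= [14, 7, 21, 28, 49]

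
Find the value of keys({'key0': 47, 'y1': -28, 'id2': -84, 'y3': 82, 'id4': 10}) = ['key0', 'y1', 'id2', 'y3', 'id4']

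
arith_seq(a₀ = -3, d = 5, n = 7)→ a_0 = -3 + 0*5 = -3
a_1 = -3 + 1*5 = 2
a_2 = -3 + 2*5 = 7
...
= [-3, 2, 7, 12, 17, 22, 27]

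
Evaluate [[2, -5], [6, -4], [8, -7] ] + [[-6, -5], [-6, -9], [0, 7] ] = [[-4, -10], [0, -13], [8, 0]]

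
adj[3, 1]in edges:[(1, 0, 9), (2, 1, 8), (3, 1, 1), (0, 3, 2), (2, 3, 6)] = 1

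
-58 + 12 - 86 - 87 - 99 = -318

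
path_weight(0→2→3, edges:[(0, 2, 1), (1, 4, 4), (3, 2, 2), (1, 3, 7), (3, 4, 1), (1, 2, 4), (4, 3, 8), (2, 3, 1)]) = w(0→2)=1 + w(2→3)=1
= 2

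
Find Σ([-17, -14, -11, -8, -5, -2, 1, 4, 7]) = -45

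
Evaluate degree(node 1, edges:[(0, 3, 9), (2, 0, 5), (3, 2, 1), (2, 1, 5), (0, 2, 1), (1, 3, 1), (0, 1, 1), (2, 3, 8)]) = 3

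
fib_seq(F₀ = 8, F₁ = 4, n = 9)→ F_2 = F_1 + F_0 = 12
F_3 = F_2 + F_1 = 16
F_4 = F_3 + F_2 = 28
...
= [8, 4, 12, 16, 28, 44, 72, 116, 188]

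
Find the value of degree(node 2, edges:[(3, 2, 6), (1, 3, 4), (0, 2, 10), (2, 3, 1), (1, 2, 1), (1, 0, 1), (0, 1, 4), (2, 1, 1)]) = 5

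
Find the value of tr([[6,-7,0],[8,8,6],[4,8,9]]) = 23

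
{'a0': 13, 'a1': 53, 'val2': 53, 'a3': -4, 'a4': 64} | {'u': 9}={'a0': 13, 'a1': 53, 'val2': 53, 'a3': -4, 'a4': 64, 'u': 9}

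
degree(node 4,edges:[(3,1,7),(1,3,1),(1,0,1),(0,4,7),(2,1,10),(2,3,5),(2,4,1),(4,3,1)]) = 3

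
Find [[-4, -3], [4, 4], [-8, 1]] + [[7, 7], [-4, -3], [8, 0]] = [[3, 4], [0, 1], [0, 1]]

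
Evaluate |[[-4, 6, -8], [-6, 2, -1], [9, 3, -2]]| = (1)*(-4)*det([[2, -1], [3, -2]]) + (-1)*(6)*det([[-6, -1], [9, -2]]) + (1)*(-8)*det([[-6, 2], [9, 3]])
= 4 + -126 + 288
= 166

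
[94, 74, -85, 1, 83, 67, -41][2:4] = [-85, 1]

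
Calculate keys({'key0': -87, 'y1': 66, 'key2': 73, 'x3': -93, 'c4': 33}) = ['key0', 'y1', 'key2', 'x3', 'c4']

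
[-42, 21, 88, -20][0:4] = [-42, 21, 88, -20]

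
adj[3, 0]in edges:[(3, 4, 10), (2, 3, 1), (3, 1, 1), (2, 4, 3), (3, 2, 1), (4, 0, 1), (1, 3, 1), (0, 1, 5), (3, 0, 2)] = 2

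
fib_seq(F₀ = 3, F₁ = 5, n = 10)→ [3, 5, 8, 13, 21, 34, 55, 89, 144, 233]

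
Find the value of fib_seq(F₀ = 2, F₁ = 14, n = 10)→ F_2 = F_1 + F_0 = 16
F_3 = F_2 + F_1 = 30
F_4 = F_3 + F_2 = 46
...
= [2, 14, 16, 30, 46, 76, 122, 198, 320, 518]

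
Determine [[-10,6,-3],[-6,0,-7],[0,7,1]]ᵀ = [[-10, -6, 0], [6, 0, 7], [-3, -7, 1]]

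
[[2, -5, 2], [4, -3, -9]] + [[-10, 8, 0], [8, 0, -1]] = [[-8, 3, 2], [12, -3, -10]]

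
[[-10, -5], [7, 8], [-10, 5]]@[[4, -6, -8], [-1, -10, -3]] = [[-35, 110, 95], [20, -122, -80], [-45, 10, 65]]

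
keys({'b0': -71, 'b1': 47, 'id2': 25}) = ['b0', 'b1', 'id2']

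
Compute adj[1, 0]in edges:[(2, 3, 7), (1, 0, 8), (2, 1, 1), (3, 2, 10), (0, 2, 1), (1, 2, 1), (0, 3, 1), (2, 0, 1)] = 8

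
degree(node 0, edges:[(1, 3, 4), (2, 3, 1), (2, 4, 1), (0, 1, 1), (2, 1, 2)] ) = 1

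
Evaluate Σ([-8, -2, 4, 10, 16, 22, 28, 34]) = 104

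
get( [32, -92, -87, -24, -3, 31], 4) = -3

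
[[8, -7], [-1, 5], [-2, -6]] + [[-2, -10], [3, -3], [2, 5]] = [[6, -17], [2, 2], [0, -1]]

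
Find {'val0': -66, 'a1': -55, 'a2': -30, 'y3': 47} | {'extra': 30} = {'val0': -66, 'a1': -55, 'a2': -30, 'y3': 47, 'extra': 30}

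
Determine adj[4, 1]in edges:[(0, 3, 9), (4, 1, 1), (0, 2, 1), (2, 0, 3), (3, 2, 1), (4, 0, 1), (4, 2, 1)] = 1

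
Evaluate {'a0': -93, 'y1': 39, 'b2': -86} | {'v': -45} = {'a0': -93, 'y1': 39, 'b2': -86, 'v': -45}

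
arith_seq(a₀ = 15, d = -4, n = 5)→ a_0 = 15 + 0*-4 = 15
a_1 = 15 + 1*-4 = 11
a_2 = 15 + 2*-4 = 7
...
= [15, 11, 7, 3, -1]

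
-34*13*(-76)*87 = 2922504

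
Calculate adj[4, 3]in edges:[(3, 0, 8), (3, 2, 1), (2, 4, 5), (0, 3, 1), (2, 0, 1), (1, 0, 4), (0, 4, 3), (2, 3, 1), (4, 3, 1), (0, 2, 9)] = 1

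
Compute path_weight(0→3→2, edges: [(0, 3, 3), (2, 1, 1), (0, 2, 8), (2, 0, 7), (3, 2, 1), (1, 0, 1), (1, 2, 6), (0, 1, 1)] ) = 4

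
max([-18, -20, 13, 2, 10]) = 13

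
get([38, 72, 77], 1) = 72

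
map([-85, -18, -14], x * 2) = -85*2=-170, -18*2=-36, -14*2=-28
= [-170, -36, -28]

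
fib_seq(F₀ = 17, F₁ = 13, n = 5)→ [17, 13, 30, 43, 73]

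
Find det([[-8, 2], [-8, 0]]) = 16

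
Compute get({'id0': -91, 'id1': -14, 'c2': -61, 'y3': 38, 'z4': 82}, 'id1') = -14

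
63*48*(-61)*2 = -368928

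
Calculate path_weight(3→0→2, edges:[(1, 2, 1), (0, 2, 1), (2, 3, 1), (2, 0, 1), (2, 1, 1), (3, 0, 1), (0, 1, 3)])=2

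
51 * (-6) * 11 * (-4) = 13464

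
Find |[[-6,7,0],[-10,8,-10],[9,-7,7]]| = (1)*(-6)*det([[8, -10], [-7, 7]]) + (-1)*(7)*det([[-10, -10], [9, 7]]) + (1)*(0)*det([[-10, 8], [9, -7]])
= 84 + -140 + 0
= -56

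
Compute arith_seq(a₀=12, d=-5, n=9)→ [12, 7, 2, -3, -8, -13, -18, -23, -28]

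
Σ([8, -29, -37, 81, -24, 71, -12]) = 58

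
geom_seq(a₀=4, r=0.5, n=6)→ [4.0, 2.0, 1.0, 0.5, 0.25, 0.125]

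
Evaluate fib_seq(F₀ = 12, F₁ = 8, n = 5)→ [12, 8, 20, 28, 48]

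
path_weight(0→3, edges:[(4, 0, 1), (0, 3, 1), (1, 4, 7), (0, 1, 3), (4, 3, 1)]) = w(0→3)=1
= 1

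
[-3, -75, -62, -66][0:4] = [-3, -75, -62, -66]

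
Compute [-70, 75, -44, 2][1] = 75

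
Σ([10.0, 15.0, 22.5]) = 10.0 + 15.0 + 22.5
= 47.5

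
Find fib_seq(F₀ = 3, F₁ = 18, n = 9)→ F_2 = F_1 + F_0 = 21
F_3 = F_2 + F_1 = 39
F_4 = F_3 + F_2 = 60
...
= [3, 18, 21, 39, 60, 99, 159, 258, 417]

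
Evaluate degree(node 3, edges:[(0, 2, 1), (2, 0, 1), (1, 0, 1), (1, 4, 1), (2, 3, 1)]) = incident: (2,3)
= 1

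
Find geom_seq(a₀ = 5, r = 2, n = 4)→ a_0 = 5*2^0 = 5
a_1 = 5*2^1 = 10
a_2 = 5*2^2 = 20
...
= [5, 10, 20, 40]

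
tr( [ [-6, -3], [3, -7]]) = -13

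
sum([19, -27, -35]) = -43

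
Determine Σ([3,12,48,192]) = 255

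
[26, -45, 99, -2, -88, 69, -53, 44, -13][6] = -53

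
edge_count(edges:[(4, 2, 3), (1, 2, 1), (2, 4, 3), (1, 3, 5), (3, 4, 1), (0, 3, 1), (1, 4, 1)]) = 7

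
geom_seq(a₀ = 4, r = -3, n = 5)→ a_0 = 4*(-3)^0 = 4
a_1 = 4*(-3)^1 = -12
a_2 = 4*(-3)^2 = 36
...
= [4, -12, 36, -108, 324]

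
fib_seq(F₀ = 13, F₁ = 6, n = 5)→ F_2 = F_1 + F_0 = 19
F_3 = F_2 + F_1 = 25
F_4 = F_3 + F_2 = 44
= [13, 6, 19, 25, 44]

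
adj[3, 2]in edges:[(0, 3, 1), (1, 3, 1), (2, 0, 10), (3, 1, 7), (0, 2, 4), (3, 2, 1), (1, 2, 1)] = 1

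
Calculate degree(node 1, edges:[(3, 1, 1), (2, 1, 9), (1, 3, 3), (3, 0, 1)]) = 3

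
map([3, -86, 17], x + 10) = [13, -76, 27]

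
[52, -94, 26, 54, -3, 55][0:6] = [52, -94, 26, 54, -3, 55]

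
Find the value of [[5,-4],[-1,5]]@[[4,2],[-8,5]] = [[52, -10], [-44, 23]]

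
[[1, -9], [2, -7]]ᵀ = [[1, 2], [-9, -7]]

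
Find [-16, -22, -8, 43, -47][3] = 43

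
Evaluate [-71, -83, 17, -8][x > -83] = keep x where x > -83: -71✓, -83✗, 17✓, -8✓
= [-71, 17, -8]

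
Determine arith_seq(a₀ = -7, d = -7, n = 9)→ a_0 = -7 + 0*-7 = -7
a_1 = -7 + 1*-7 = -14
a_2 = -7 + 2*-7 = -21
...
= [-7, -14, -21, -28, -35, -42, -49, -56, -63]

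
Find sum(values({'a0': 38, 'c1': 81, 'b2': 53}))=172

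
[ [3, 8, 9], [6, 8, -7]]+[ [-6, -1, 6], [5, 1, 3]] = [[-3, 7, 15], [11, 9, -4]]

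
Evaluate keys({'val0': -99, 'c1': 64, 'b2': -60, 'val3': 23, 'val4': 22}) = ['val0', 'c1', 'b2', 'val3', 'val4']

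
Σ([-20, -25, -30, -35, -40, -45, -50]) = (-20) + (-25) + (-30) + (-35) + (-40) + (-45) + (-50)
= -245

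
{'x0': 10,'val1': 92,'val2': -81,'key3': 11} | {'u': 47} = {'x0': 10, 'val1': 92, 'val2': -81, 'key3': 11, 'u': 47}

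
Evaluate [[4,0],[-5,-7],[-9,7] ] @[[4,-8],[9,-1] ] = C[0][0] = (4)*(4) + (0)*(9) = 16
C[0][1] = (4)*(-8) + (0)*(-1) = -32
C[1][0] = (-5)*(4) + (-7)*(9) = -83
C[1][1] = (-5)*(-8) + (-7)*(-1) = 47
C[2][0] = (-9)*(4) + (7)*(9) = 27
C[2][1] = (-9)*(-8) + (7)*(-1) = 65
= [[16, -32], [-83, 47], [27, 65]]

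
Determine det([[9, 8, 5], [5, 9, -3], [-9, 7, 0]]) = 985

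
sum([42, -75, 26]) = -7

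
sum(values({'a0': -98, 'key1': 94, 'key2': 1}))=-3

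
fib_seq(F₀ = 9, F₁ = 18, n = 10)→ [9, 18, 27, 45, 72, 117, 189, 306, 495, 801]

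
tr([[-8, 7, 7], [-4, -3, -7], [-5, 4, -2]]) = diagonal: (-8) + (-3) + (-2)
= -13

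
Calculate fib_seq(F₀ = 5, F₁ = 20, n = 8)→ [5, 20, 25, 45, 70, 115, 185, 300]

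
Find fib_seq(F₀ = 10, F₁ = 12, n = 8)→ [10, 12, 22, 34, 56, 90, 146, 236]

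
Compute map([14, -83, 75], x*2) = 14*2=28, -83*2=-166, 75*2=150
= [28, -166, 150]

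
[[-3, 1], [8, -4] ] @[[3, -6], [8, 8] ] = C[0][0] = (-3)*(3) + (1)*(8) = -1
C[0][1] = (-3)*(-6) + (1)*(8) = 26
C[1][0] = (8)*(3) + (-4)*(8) = -8
C[1][1] = (8)*(-6) + (-4)*(8) = -80
= [[-1, 26], [-8, -80]]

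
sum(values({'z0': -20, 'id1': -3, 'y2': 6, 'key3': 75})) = (-20) + (-3) + 6 + 75
= 58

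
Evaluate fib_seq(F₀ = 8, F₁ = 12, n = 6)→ F_2 = F_1 + F_0 = 20
F_3 = F_2 + F_1 = 32
F_4 = F_3 + F_2 = 52
...
= [8, 12, 20, 32, 52, 84]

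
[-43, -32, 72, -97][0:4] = [-43, -32, 72, -97]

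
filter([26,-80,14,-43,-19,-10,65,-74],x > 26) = [65]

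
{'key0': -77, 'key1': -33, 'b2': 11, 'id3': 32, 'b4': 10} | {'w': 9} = {'key0': -77, 'key1': -33, 'b2': 11, 'id3': 32, 'b4': 10, 'w': 9}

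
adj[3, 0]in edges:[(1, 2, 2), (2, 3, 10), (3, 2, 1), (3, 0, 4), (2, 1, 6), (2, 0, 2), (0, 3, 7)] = 4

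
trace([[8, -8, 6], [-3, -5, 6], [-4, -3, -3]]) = diagonal: 8 + (-5) + (-3)
= 0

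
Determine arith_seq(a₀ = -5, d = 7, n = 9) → a_0 = -5 + 0*7 = -5
a_1 = -5 + 1*7 = 2
a_2 = -5 + 2*7 = 9
...
= [-5, 2, 9, 16, 23, 30, 37, 44, 51]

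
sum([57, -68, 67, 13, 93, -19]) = 143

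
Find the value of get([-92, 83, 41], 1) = 83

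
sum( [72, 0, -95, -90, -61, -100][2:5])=-246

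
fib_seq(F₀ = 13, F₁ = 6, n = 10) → F_2 = F_1 + F_0 = 19
F_3 = F_2 + F_1 = 25
F_4 = F_3 + F_2 = 44
...
= [13, 6, 19, 25, 44, 69, 113, 182, 295, 477]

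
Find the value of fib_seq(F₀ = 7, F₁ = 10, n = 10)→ F_2 = F_1 + F_0 = 17
F_3 = F_2 + F_1 = 27
F_4 = F_3 + F_2 = 44
...
= [7, 10, 17, 27, 44, 71, 115, 186, 301, 487]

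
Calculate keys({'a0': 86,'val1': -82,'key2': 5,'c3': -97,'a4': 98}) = ['a0', 'val1', 'key2', 'c3', 'a4']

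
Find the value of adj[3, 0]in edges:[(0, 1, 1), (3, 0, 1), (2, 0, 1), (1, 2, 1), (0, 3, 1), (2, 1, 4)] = 1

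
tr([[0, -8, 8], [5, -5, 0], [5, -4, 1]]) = diagonal: 0 + (-5) + 1
= -4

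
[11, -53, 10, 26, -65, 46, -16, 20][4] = -65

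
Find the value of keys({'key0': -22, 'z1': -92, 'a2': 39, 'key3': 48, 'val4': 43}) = ['key0', 'z1', 'a2', 'key3', 'val4']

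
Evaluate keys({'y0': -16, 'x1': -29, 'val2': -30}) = ['y0', 'x1', 'val2']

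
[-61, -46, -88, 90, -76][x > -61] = keep x where x > -61: -61✗, -46✓, -88✗, 90✓, -76✗
= [-46, 90]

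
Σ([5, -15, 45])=5 + -15 + 45
= 35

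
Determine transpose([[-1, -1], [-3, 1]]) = [[-1, -3], [-1, 1]]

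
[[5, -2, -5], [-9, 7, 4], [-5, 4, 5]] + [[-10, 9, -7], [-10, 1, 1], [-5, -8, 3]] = [[-5, 7, -12], [-19, 8, 5], [-10, -4, 8]]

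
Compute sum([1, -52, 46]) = -5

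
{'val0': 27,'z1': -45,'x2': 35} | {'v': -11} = {'val0': 27, 'z1': -45, 'x2': 35, 'v': -11}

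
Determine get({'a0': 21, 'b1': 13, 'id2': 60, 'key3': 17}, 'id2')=60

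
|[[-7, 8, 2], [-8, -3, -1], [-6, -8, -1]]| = (1)*(-7)*det([[-3, -1], [-8, -1]]) + (-1)*(8)*det([[-8, -1], [-6, -1]]) + (1)*(2)*det([[-8, -3], [-6, -8]])
= 35 + -16 + 92
= 111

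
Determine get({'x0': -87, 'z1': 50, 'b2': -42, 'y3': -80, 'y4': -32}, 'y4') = -32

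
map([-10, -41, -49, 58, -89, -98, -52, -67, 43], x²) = (-10)²=100, (-41)²=1681, (-49)²=2401, (58)²=3364, (-89)²=7921, (-98)²=9604, (-52)²=2704, (-67)²=4489, (43)²=1849
= [100, 1681, 2401, 3364, 7921, 9604, 2704, 4489, 1849]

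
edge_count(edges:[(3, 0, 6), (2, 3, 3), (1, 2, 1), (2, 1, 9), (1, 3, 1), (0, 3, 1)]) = 6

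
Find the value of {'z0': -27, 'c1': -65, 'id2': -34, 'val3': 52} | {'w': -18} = {'z0': -27, 'c1': -65, 'id2': -34, 'val3': 52, 'w': -18}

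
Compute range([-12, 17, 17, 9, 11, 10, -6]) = 29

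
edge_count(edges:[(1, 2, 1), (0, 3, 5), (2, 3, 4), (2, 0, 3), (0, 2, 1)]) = 5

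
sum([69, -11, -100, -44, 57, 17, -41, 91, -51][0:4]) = -86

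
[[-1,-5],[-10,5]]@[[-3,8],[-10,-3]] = C[0][0] = (-1)*(-3) + (-5)*(-10) = 53
C[0][1] = (-1)*(8) + (-5)*(-3) = 7
C[1][0] = (-10)*(-3) + (5)*(-10) = -20
C[1][1] = (-10)*(8) + (5)*(-3) = -95
= [[53, 7], [-20, -95]]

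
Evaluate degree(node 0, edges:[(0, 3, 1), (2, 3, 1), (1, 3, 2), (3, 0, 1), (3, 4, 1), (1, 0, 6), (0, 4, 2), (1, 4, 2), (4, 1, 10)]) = 4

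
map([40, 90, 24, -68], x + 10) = [50, 100, 34, -58]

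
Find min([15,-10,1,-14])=-14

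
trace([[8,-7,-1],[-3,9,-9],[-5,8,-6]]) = 11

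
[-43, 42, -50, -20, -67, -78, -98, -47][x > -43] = [42, -20]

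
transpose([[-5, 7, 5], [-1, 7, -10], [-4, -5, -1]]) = [[-5, -1, -4], [7, 7, -5], [5, -10, -1]]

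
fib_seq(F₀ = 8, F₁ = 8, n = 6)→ [8, 8, 16, 24, 40, 64]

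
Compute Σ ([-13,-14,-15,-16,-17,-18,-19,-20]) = -132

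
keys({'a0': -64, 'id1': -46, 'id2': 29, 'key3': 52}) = ['a0', 'id1', 'id2', 'key3']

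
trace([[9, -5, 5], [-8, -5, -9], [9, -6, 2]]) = 6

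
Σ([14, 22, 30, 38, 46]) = 14 + 22 + 30 + 38 + 46
= 150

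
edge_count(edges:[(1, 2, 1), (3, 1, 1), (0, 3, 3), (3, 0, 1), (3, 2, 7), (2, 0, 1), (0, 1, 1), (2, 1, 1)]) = 8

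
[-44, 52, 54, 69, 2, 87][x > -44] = keep x where x > -44: -44✗, 52✓, 54✓, 69✓, 2✓, 87✓
= [52, 54, 69, 2, 87]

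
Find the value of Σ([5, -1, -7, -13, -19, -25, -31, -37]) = 5 + (-1) + (-7) + (-13) + (-19) + (-25) + (-31) + (-37)
= -128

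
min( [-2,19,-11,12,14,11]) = -11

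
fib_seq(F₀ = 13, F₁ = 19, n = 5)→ [13, 19, 32, 51, 83]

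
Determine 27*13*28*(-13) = -127764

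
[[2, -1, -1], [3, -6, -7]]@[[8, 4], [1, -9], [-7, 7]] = [[22, 10], [67, 17]]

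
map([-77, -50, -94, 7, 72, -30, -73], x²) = (-77)²=5929, (-50)²=2500, (-94)²=8836, (7)²=49, (72)²=5184, (-30)²=900, (-73)²=5329
= [5929, 2500, 8836, 49, 5184, 900, 5329]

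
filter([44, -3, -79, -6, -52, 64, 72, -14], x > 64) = keep x where x > 64: 44✗, -3✗, -79✗, -6✗, -52✗, 64✗, 72✓, -14✗
= [72]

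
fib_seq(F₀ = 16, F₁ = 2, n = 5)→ F_2 = F_1 + F_0 = 18
F_3 = F_2 + F_1 = 20
F_4 = F_3 + F_2 = 38
= [16, 2, 18, 20, 38]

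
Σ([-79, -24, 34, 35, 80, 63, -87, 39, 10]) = (-79) + (-24) + 34 + 35 + 80 + 63 + (-87) + 39 + 10
= 71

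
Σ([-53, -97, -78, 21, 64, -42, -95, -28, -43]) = (-53) + (-97) + (-78) + 21 + 64 + (-42) + (-95) + (-28) + (-43)
= -351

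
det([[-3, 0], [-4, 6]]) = -18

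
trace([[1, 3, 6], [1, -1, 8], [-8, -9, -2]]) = -2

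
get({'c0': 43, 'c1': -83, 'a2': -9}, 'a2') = -9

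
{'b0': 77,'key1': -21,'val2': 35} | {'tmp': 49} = {'b0': 77, 'key1': -21, 'val2': 35, 'tmp': 49}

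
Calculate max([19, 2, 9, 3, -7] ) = 19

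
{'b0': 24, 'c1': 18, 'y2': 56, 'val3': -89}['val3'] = -89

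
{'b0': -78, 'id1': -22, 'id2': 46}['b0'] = -78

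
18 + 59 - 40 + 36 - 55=18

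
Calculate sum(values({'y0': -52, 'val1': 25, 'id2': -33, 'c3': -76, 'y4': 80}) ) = (-52) + 25 + (-33) + (-76) + 80
= -56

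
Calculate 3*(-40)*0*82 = 0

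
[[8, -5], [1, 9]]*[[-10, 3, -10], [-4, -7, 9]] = [[-60, 59, -125], [-46, -60, 71]]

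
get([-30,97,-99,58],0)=-30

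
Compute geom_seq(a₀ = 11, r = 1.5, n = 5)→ [11.0, 16.5, 24.75, 37.125, 55.6875]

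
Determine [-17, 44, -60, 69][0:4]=[-17, 44, -60, 69]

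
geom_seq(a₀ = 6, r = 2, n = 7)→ a_0 = 6*2^0 = 6
a_1 = 6*2^1 = 12
a_2 = 6*2^2 = 24
...
= [6, 12, 24, 48, 96, 192, 384]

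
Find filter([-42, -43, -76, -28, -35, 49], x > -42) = keep x where x > -42: -42✗, -43✗, -76✗, -28✓, -35✓, 49✓
= [-28, -35, 49]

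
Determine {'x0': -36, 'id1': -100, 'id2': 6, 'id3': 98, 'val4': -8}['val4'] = -8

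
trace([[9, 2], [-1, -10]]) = -1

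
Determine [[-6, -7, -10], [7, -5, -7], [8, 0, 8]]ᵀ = [[-6, 7, 8], [-7, -5, 0], [-10, -7, 8]]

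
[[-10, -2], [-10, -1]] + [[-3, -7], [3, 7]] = [[-13, -9], [-7, 6]]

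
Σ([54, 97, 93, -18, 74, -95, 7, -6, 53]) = 259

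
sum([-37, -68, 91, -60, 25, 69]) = (-37) + (-68) + 91 + (-60) + 25 + 69
= 20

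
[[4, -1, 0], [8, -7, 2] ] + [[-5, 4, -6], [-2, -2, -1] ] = [[-1, 3, -6], [6, -9, 1]]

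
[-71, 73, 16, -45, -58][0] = -71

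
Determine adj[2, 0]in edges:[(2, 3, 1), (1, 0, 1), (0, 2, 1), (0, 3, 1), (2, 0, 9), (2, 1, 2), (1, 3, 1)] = 9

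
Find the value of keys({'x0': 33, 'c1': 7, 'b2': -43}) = ['x0', 'c1', 'b2']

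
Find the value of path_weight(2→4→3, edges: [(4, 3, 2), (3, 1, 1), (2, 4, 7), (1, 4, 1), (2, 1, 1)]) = w(2→4)=7 + w(4→3)=2
= 9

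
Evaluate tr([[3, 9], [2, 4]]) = 7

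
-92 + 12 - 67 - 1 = -148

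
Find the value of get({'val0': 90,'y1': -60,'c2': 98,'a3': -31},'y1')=-60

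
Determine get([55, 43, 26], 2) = 26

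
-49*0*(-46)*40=0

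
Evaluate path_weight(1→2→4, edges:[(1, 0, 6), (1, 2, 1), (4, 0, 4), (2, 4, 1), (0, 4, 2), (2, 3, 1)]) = 2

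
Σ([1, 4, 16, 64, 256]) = 1 + 4 + 16 + 64 + 256
= 341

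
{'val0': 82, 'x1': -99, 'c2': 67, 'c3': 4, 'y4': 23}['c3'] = 4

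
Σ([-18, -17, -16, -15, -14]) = (-18) + (-17) + (-16) + (-15) + (-14)
= -80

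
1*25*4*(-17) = -1700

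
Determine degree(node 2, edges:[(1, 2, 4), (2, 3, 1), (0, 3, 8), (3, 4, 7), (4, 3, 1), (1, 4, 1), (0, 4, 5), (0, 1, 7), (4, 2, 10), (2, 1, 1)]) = incident: (1,2), (2,3), (4,2), (2,1)
= 4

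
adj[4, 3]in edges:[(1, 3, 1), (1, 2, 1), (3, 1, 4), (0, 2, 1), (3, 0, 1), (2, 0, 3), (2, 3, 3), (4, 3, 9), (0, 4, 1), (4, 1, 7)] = 9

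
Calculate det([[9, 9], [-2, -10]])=-72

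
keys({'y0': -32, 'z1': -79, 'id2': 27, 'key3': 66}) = ['y0', 'z1', 'id2', 'key3']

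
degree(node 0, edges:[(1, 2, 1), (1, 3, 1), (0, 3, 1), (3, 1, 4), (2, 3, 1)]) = 1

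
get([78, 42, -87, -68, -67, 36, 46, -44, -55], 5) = 36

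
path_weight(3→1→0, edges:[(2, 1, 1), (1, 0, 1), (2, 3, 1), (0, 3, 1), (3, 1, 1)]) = 2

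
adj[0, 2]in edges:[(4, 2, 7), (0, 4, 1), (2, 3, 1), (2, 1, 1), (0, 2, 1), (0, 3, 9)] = 1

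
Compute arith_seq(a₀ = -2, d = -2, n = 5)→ [-2, -4, -6, -8, -10]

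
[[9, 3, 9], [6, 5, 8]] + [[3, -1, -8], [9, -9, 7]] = [[12, 2, 1], [15, -4, 15]]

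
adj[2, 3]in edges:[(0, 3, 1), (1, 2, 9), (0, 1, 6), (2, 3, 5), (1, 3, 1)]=5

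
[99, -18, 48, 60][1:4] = [-18, 48, 60]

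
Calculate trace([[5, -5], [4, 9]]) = diagonal: 5 + 9
= 14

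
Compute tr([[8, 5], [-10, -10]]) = diagonal: 8 + (-10)
= -2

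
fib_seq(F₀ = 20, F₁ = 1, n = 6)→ [20, 1, 21, 22, 43, 65]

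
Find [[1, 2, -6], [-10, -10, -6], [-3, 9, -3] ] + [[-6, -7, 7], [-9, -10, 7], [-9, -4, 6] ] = [[-5, -5, 1], [-19, -20, 1], [-12, 5, 3]]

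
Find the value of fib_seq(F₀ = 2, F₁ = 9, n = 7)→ [2, 9, 11, 20, 31, 51, 82]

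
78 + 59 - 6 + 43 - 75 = 99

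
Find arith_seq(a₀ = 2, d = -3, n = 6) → [2, -1, -4, -7, -10, -13]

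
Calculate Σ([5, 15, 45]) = 65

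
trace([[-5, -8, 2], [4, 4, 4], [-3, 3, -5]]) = -6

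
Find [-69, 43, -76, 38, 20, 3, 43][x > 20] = keep x where x > 20: -69✗, 43✓, -76✗, 38✓, 20✗, 3✗, 43✓
= [43, 38, 43]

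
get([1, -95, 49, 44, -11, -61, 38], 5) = -61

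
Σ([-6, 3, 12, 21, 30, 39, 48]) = 147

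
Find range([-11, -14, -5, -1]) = 13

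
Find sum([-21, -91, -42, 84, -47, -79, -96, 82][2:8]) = -98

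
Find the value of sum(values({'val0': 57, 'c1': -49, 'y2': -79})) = 57 + (-49) + (-79)
= -71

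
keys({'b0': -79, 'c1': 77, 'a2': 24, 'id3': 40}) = ['b0', 'c1', 'a2', 'id3']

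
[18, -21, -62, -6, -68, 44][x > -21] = keep x where x > -21: 18✓, -21✗, -62✗, -6✓, -68✗, 44✓
= [18, -6, 44]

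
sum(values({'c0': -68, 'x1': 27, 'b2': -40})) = (-68) + 27 + (-40)
= -81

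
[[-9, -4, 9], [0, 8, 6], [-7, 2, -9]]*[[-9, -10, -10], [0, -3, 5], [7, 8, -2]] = C[0][0] = (-9)*(-9) + (-4)*(0) + (9)*(7) = 144
C[0][1] = (-9)*(-10) + (-4)*(-3) + (9)*(8) = 174
C[0][2] = (-9)*(-10) + (-4)*(5) + (9)*(-2) = 52
C[1][0] = (0)*(-9) + (8)*(0) + (6)*(7) = 42
C[1][1] = (0)*(-10) + (8)*(-3) + (6)*(8) = 24
C[1][2] = (0)*(-10) + (8)*(5) + (6)*(-2) = 28
... (3 more cells)
= [[144, 174, 52], [42, 24, 28], [0, -8, 98]]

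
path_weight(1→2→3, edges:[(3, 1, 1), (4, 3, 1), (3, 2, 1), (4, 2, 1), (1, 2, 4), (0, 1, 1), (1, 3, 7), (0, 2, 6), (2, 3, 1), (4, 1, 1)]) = 5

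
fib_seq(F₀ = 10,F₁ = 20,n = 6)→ [10, 20, 30, 50, 80, 130]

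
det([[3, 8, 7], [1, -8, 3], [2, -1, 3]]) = (1)*(3)*det([[-8, 3], [-1, 3]]) + (-1)*(8)*det([[1, 3], [2, 3]]) + (1)*(7)*det([[1, -8], [2, -1]])
= -63 + 24 + 105
= 66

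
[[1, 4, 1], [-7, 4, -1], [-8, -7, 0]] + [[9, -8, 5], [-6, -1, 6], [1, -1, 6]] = [[10, -4, 6], [-13, 3, 5], [-7, -8, 6]]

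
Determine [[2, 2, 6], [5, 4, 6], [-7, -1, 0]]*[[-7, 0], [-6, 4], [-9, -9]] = [[-80, -46], [-113, -38], [55, -4]]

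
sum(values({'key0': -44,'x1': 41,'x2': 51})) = 48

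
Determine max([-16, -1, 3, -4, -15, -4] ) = 3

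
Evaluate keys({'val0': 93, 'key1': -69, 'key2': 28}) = ['val0', 'key1', 'key2']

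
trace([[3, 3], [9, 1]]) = 4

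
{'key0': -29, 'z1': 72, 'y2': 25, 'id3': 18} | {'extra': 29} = {'key0': -29, 'z1': 72, 'y2': 25, 'id3': 18, 'extra': 29}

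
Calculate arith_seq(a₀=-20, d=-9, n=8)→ [-20, -29, -38, -47, -56, -65, -74, -83]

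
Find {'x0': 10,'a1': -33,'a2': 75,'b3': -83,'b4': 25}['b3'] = -83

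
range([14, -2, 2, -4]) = 18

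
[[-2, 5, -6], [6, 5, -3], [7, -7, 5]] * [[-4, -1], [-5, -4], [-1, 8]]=[[-11, -66], [-46, -50], [2, 61]]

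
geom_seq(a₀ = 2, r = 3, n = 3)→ a_0 = 2*3^0 = 2
a_1 = 2*3^1 = 6
a_2 = 2*3^2 = 18
= [2, 6, 18]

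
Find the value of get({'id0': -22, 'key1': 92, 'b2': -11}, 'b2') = -11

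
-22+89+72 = 139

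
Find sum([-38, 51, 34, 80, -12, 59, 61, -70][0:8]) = 165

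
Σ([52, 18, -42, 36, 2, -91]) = 52 + 18 + (-42) + 36 + 2 + (-91)
= -25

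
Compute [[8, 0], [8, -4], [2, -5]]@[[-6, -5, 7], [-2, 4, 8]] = [[-48, -40, 56], [-40, -56, 24], [-2, -30, -26]]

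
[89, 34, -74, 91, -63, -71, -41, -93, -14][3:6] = [91, -63, -71]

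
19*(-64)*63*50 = -3830400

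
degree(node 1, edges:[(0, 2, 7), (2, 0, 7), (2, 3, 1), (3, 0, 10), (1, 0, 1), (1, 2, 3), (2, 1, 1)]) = incident: (1,0), (1,2), (2,1)
= 3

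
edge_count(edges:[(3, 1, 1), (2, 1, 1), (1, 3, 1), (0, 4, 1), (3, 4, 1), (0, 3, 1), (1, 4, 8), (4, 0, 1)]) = 8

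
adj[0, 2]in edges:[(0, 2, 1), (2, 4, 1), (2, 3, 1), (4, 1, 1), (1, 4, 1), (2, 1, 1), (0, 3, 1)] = 1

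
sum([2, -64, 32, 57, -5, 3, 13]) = 2 + (-64) + 32 + 57 + (-5) + 3 + 13
= 38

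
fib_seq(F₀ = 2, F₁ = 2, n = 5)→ F_2 = F_1 + F_0 = 4
F_3 = F_2 + F_1 = 6
F_4 = F_3 + F_2 = 10
= [2, 2, 4, 6, 10]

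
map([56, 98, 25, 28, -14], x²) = [3136, 9604, 625, 784, 196]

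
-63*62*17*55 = -3652110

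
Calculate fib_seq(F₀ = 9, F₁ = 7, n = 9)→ F_2 = F_1 + F_0 = 16
F_3 = F_2 + F_1 = 23
F_4 = F_3 + F_2 = 39
...
= [9, 7, 16, 23, 39, 62, 101, 163, 264]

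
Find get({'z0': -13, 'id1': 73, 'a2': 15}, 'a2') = 15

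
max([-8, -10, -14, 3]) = 3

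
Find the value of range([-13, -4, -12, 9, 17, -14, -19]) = 36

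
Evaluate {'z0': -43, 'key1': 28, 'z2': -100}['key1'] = 28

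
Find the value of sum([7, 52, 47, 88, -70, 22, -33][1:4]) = 187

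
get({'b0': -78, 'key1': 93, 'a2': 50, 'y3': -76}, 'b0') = -78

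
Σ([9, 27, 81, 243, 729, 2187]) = 9 + 27 + 81 + 243 + 729 + 2187
= 3276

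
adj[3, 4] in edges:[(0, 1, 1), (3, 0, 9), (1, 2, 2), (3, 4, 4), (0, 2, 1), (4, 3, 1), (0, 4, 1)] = 4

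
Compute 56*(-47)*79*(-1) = 207928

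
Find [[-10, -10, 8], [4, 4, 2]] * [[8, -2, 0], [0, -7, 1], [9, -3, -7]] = [[-8, 66, -66], [50, -42, -10]]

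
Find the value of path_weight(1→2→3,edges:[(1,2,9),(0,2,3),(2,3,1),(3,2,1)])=10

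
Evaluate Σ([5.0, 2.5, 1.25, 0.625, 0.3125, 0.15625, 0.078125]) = 9.921875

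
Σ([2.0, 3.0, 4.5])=9.5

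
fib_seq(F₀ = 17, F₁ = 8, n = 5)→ F_2 = F_1 + F_0 = 25
F_3 = F_2 + F_1 = 33
F_4 = F_3 + F_2 = 58
= [17, 8, 25, 33, 58]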